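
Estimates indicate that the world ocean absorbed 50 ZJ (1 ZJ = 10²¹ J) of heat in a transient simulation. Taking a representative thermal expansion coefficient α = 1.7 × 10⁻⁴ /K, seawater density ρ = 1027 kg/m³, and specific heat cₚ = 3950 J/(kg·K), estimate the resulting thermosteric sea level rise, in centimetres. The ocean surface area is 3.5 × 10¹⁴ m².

Per unit area: Q = 50×10²¹ / (3.5×10¹⁴) ≈ 1.429×10⁸ J/m²
Δh = αQ/(ρcₚ) = 1.7×10⁻⁴ × 1.429×10⁸ / (1027 × 3950) ≈ 0.0059884 m

about 0.599 cm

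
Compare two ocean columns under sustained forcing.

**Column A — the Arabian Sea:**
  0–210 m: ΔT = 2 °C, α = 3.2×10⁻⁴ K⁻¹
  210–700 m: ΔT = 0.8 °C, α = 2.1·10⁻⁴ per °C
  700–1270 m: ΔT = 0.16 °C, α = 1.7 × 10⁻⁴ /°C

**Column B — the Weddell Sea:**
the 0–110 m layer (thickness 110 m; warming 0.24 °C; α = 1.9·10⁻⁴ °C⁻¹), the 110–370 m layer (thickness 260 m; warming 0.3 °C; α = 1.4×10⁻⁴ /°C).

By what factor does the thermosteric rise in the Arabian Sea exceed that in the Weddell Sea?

15

A Layer 1: 2 × 3.2×10⁻⁴ × 210 = 0.13440 m
A 210–700 m: 0.8 × 490 × 2.1×10⁻⁴ = 0.08232 m
A Layer 3: 0.16 × 1.7×10⁻⁴ × 570 = 0.015504 m
A total: 0.232224 m
B 1.9×10⁻⁴ × 0.24 × 110 = 0.005016 m
B 0.3 × 1.4×10⁻⁴ × 260 = 0.01092 m
B total: 0.015936 m
Ratio: 0.232224 / 0.015936 ≈ 14.57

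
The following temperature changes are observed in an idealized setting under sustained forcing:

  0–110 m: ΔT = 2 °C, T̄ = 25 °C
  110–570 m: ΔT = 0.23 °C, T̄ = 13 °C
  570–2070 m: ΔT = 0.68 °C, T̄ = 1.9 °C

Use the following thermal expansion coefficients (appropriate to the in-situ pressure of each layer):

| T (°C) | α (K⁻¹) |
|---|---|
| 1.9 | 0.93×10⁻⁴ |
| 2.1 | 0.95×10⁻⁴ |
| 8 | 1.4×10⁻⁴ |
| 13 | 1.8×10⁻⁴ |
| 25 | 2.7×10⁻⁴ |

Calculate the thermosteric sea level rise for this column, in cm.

Layer 1 at 25 °C → α = 2.7×10⁻⁴ K⁻¹
Layer 2 at 13 °C → α = 1.8×10⁻⁴ K⁻¹
Layer 3 at 1.9 °C → α = 0.93×10⁻⁴ K⁻¹
0–110 m: 110 × 2 × 2.7×10⁻⁴ = 0.05940 m
460 × 1.8×10⁻⁴ × 0.23 = 0.019044 m
570–2070 m: 1500 × 0.93×10⁻⁴ × 0.68 = 0.09486 m
Δh = 0.05940 + 0.019044 + 0.09486 = 0.173304 m

17 cm of thermosteric rise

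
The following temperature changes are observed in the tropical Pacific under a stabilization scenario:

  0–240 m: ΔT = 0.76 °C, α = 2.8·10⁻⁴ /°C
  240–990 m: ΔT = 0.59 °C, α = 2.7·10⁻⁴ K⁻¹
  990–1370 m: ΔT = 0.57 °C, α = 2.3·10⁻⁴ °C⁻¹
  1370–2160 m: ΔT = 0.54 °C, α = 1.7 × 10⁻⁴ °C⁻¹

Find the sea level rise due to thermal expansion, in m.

0.29 m

2.8×10⁻⁴ × 0.76 × 240 = 0.051072 m
Layer 2: 750 × 2.7×10⁻⁴ × 0.59 = 0.119475 m
Layer 3: 380 × 2.3×10⁻⁴ × 0.57 = 0.049818 m
790 × 0.54 × 1.7×10⁻⁴ = 0.072522 m
Δh = 0.051072 + 0.119475 + 0.049818 + 0.072522 = 0.292887 m ≈ 0.29 m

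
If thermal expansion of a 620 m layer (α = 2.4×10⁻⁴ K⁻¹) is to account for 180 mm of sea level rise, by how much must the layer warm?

about 1.21 °C

ΔT = Δh/(αH) = 0.18 / (2.4×10⁻⁴ × 620) ≈ 1.210 °C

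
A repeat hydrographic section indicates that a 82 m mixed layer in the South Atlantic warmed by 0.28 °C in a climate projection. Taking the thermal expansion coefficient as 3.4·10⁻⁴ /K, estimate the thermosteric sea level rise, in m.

Δh = αΔT·H = 3.4×10⁻⁴ × 0.28 × 82 = 0.0078064 m

Δh ≈ 0.00781 m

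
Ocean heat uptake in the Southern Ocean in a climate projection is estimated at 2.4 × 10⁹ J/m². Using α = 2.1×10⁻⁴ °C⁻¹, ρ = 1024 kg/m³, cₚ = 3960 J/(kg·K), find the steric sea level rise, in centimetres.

12.4 cm

Δh = αQ/(ρcₚ) = 2.1×10⁻⁴ × 2.4×10⁹ / (1024 × 3960) ≈ 0.12429 m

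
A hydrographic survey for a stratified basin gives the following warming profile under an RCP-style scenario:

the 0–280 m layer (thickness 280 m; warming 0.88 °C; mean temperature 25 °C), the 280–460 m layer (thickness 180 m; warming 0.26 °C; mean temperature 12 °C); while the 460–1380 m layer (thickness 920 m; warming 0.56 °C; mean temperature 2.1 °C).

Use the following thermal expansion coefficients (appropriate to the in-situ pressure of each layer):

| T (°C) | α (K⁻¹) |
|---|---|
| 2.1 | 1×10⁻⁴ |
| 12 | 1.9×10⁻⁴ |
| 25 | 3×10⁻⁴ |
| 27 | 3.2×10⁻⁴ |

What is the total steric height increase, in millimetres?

Layer 1 at 25 °C → α = 3×10⁻⁴ K⁻¹
Layer 2 at 12 °C → α = 1.9×10⁻⁴ K⁻¹
Layer 3 at 2.1 °C → α = 1×10⁻⁴ K⁻¹
0–280 m: 280 × 0.88 × 3×10⁻⁴ = 0.07392 m
Layer 2: 1.9×10⁻⁴ × 180 × 0.26 = 0.008892 m
460–1380 m: 1×10⁻⁴ × 0.56 × 920 = 0.05152 m
Δh = 0.07392 + 0.008892 + 0.05152 = 0.134332 m

about 134 mm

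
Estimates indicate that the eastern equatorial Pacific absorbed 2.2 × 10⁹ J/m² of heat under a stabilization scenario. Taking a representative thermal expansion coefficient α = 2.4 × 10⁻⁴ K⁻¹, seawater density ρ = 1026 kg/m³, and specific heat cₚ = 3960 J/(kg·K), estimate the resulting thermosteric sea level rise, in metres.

Δh ≈ 0.130 m

Δh = αQ/(ρcₚ) = 2.4×10⁻⁴ × 2.2×10⁹ / (1026 × 3960) ≈ 0.12995 m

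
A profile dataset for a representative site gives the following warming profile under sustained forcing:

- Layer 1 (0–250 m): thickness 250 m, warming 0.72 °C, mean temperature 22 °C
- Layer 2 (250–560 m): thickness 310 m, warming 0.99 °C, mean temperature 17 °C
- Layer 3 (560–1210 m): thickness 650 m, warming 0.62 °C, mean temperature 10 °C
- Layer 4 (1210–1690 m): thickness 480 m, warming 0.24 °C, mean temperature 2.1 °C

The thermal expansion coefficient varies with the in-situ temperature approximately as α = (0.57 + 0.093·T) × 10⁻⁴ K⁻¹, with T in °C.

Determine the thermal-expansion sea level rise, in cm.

18.2 cm of thermosteric rise

Layer 1: α = (0.57 + 0.093×22)×10⁻⁴ = 2.616×10⁻⁴ K⁻¹
Layer 2: α = (0.57 + 0.093×17)×10⁻⁴ = 2.151×10⁻⁴ K⁻¹
Layer 3: α = (0.57 + 0.093×10)×10⁻⁴ = 1.5×10⁻⁴ K⁻¹
Layer 4: α = (0.57 + 0.093×2.1)×10⁻⁴ = 0.7653×10⁻⁴ K⁻¹
0–250 m: 0.72 × 250 × 2.616×10⁻⁴ = 0.047088 m
310 × 2.151×10⁻⁴ × 0.99 = 0.06601419 m
Layer 3: 650 × 1.5×10⁻⁴ × 0.62 = 0.06045 m
1210–1690 m: 0.7653×10⁻⁴ × 480 × 0.24 = 0.008816256 m
Δh = 0.047088 + 0.06601419 + 0.06045 + 0.008816256 = 0.182368446 m ≈ 18.2 cm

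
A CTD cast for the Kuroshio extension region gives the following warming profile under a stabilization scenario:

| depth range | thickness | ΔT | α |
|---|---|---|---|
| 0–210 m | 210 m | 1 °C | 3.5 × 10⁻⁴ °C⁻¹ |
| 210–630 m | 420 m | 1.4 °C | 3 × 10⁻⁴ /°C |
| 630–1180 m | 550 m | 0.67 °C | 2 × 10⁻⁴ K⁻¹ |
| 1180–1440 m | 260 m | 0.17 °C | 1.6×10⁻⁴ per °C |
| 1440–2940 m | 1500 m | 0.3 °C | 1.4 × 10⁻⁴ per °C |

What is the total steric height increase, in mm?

1 × 3.5×10⁻⁴ × 210 = 0.07350 m
420 × 1.4 × 3×10⁻⁴ = 0.17640 m
630–1180 m: 2×10⁻⁴ × 0.67 × 550 = 0.07370 m
1180–1440 m: 0.17 × 260 × 1.6×10⁻⁴ = 0.007072 m
1440–2940 m: 0.3 × 1500 × 1.4×10⁻⁴ = 0.06300 m
Δh = 0.07350 + 0.17640 + 0.07370 + 0.007072 + 0.06300 = 0.393672 m ≈ 394 mm

Δh ≈ 394 mm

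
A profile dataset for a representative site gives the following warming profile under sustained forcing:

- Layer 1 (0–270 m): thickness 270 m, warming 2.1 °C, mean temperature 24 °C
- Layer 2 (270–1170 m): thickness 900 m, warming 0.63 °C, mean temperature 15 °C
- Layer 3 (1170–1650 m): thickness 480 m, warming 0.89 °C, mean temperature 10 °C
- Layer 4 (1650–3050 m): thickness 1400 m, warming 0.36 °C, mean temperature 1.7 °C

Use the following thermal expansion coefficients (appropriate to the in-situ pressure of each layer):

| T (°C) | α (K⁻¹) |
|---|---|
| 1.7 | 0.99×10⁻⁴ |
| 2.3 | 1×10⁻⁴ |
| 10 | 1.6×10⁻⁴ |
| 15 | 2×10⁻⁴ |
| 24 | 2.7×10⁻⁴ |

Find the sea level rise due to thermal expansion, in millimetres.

Layer 1 at 24 °C → α = 2.7×10⁻⁴ K⁻¹
Layer 2 at 15 °C → α = 2×10⁻⁴ K⁻¹
Layer 3 at 10 °C → α = 1.6×10⁻⁴ K⁻¹
Layer 4 at 1.7 °C → α = 0.99×10⁻⁴ K⁻¹
0–270 m: 270 × 2.1 × 2.7×10⁻⁴ = 0.15309 m
0.63 × 2×10⁻⁴ × 900 = 0.11340 m
0.89 × 1.6×10⁻⁴ × 480 = 0.068352 m
Layer 4: 0.36 × 1400 × 0.99×10⁻⁴ = 0.049896 m
Δh = 0.15309 + 0.11340 + 0.068352 + 0.049896 = 0.384738 m ≈ 385 mm

385 mm of thermosteric rise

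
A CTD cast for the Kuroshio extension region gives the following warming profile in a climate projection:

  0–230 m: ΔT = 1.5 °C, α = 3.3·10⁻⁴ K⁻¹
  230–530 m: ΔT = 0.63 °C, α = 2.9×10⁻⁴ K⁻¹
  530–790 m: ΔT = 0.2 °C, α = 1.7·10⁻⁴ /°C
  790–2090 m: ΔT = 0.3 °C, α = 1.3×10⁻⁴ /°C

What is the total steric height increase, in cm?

0–230 m: 3.3×10⁻⁴ × 1.5 × 230 = 0.11385 m
300 × 2.9×10⁻⁴ × 0.63 = 0.05481 m
260 × 0.2 × 1.7×10⁻⁴ = 0.00884 m
Layer 4: 1.3×10⁻⁴ × 1300 × 0.3 = 0.05070 m
Δh = 0.11385 + 0.05481 + 0.00884 + 0.05070 = 0.22820 m ≈ 22.8 cm

22.8 cm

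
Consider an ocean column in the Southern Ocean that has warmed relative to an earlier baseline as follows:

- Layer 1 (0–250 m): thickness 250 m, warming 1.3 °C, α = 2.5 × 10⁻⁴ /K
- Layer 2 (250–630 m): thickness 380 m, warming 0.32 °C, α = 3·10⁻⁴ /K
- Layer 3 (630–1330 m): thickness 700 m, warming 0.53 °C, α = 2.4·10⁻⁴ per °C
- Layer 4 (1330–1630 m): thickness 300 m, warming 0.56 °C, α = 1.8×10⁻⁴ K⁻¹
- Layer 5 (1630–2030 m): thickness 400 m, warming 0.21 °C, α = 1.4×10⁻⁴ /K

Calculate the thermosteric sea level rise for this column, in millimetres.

0–250 m: 1.3 × 250 × 2.5×10⁻⁴ = 0.08125 m
250–630 m: 3×10⁻⁴ × 380 × 0.32 = 0.03648 m
Layer 3: 2.4×10⁻⁴ × 700 × 0.53 = 0.08904 m
1330–1630 m: 300 × 0.56 × 1.8×10⁻⁴ = 0.03024 m
1630–2030 m: 1.4×10⁻⁴ × 0.21 × 400 = 0.01176 m
Δh = 0.08125 + 0.03648 + 0.08904 + 0.03024 + 0.01176 = 0.24877 m

about 250 mm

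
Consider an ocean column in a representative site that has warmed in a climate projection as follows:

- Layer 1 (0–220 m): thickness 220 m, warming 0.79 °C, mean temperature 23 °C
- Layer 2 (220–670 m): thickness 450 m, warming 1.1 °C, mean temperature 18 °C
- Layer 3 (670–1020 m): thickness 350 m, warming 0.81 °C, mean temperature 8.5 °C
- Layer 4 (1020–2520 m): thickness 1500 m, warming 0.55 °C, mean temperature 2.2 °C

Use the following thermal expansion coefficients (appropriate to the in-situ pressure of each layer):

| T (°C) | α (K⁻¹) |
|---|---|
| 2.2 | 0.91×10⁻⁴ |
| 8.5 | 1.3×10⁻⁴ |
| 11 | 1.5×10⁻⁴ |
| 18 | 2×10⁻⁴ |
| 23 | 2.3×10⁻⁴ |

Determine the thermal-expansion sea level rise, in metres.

0.25 m of thermosteric rise

Layer 1 at 23 °C → α = 2.3×10⁻⁴ K⁻¹
Layer 2 at 18 °C → α = 2×10⁻⁴ K⁻¹
Layer 3 at 8.5 °C → α = 1.3×10⁻⁴ K⁻¹
Layer 4 at 2.2 °C → α = 0.91×10⁻⁴ K⁻¹
2.3×10⁻⁴ × 0.79 × 220 = 0.039974 m
Layer 2: 1.1 × 450 × 2×10⁻⁴ = 0.09900 m
0.81 × 350 × 1.3×10⁻⁴ = 0.036855 m
0.55 × 0.91×10⁻⁴ × 1500 = 0.075075 m
Δh = 0.039974 + 0.09900 + 0.036855 + 0.075075 = 0.250904 m ≈ 0.25 m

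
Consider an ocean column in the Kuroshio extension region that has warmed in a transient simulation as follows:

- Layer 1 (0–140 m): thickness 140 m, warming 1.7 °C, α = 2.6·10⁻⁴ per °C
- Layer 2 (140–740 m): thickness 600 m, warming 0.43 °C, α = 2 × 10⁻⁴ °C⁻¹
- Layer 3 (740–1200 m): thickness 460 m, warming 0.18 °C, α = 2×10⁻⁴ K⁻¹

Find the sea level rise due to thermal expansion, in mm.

about 130 mm

1.7 × 2.6×10⁻⁴ × 140 = 0.06188 m
2×10⁻⁴ × 600 × 0.43 = 0.05160 m
740–1200 m: 0.18 × 460 × 2×10⁻⁴ = 0.01656 m
Δh = 0.06188 + 0.05160 + 0.01656 = 0.13004 m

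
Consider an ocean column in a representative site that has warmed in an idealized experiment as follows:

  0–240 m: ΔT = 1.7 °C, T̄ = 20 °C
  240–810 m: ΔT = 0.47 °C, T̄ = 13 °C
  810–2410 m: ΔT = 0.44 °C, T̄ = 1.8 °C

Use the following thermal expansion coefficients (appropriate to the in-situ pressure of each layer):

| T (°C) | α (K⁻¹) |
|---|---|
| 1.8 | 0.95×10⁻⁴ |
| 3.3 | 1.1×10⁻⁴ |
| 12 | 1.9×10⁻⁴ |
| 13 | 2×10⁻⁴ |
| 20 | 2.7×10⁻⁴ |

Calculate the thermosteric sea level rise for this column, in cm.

Layer 1 at 20 °C → α = 2.7×10⁻⁴ K⁻¹
Layer 2 at 13 °C → α = 2×10⁻⁴ K⁻¹
Layer 3 at 1.8 °C → α = 0.95×10⁻⁴ K⁻¹
0–240 m: 2.7×10⁻⁴ × 240 × 1.7 = 0.11016 m
240–810 m: 570 × 0.47 × 2×10⁻⁴ = 0.05358 m
0.44 × 0.95×10⁻⁴ × 1600 = 0.06688 m
Δh = 0.11016 + 0.05358 + 0.06688 = 0.23062 m ≈ 23.1 cm

Δh = 23.1 cm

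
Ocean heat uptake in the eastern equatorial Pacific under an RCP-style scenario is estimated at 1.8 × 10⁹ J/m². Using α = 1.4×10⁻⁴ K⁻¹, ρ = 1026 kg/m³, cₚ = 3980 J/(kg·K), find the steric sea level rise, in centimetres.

Δh = 6.17 cm

Δh = αQ/(ρcₚ) = 1.4×10⁻⁴ × 1.8×10⁹ / (1026 × 3980) ≈ 0.061712 m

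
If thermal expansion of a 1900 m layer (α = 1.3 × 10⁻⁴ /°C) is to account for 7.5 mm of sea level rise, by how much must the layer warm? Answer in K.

about 0.030 K

ΔT = Δh/(αH) = 0.0075 / (1.3×10⁻⁴ × 1900) ≈ 0.03036 K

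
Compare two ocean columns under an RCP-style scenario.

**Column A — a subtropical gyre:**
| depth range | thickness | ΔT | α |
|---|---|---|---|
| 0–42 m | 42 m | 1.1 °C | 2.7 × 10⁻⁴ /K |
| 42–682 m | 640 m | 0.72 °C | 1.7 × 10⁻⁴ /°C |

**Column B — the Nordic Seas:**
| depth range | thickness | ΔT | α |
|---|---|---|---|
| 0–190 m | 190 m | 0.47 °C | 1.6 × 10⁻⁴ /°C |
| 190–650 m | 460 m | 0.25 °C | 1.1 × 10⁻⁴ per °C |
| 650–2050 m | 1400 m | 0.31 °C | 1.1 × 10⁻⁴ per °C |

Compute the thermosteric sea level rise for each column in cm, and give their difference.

A: 9.08 cm; B: 7.47 cm; difference 1.61 cm

A Layer 1: 42 × 1.1 × 2.7×10⁻⁴ = 0.012474 m
A 42–682 m: 0.72 × 640 × 1.7×10⁻⁴ = 0.078336 m
A total: 0.09081 m
B 1.6×10⁻⁴ × 190 × 0.47 = 0.014288 m
B Layer 2: 460 × 0.25 × 1.1×10⁻⁴ = 0.01265 m
B 650–2050 m: 1.1×10⁻⁴ × 1400 × 0.31 = 0.04774 m
B total: 0.074678 m
Difference: 0.09081 − 0.074678 = 0.016132 m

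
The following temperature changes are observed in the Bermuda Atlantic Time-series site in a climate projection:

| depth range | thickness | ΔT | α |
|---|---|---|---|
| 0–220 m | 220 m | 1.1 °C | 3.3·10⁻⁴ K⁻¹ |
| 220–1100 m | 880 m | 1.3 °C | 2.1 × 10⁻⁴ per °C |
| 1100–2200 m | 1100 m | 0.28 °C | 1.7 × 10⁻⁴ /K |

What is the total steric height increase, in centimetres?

Layer 1: 3.3×10⁻⁴ × 220 × 1.1 = 0.07986 m
220–1100 m: 1.3 × 2.1×10⁻⁴ × 880 = 0.24024 m
Layer 3: 0.28 × 1.7×10⁻⁴ × 1100 = 0.05236 m
Δh = 0.07986 + 0.24024 + 0.05236 = 0.37246 m

37 cm of thermosteric rise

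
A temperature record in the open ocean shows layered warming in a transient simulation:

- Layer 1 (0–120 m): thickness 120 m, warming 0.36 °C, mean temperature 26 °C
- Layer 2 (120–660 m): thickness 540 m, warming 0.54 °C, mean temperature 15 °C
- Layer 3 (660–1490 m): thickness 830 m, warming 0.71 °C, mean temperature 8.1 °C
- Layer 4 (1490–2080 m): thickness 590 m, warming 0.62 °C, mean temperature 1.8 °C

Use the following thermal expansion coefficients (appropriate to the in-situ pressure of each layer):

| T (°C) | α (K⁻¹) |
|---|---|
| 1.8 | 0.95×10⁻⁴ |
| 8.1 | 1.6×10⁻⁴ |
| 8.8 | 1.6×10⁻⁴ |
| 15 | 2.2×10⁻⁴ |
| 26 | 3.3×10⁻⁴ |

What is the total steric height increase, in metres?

Δh = 0.207 m

Layer 1 at 26 °C → α = 3.3×10⁻⁴ K⁻¹
Layer 2 at 15 °C → α = 2.2×10⁻⁴ K⁻¹
Layer 3 at 8.1 °C → α = 1.6×10⁻⁴ K⁻¹
Layer 4 at 1.8 °C → α = 0.95×10⁻⁴ K⁻¹
3.3×10⁻⁴ × 0.36 × 120 = 0.014256 m
2.2×10⁻⁴ × 0.54 × 540 = 0.064152 m
660–1490 m: 830 × 0.71 × 1.6×10⁻⁴ = 0.094288 m
Layer 4: 590 × 0.62 × 0.95×10⁻⁴ = 0.034751 m
Δh = 0.014256 + 0.064152 + 0.094288 + 0.034751 = 0.207447 m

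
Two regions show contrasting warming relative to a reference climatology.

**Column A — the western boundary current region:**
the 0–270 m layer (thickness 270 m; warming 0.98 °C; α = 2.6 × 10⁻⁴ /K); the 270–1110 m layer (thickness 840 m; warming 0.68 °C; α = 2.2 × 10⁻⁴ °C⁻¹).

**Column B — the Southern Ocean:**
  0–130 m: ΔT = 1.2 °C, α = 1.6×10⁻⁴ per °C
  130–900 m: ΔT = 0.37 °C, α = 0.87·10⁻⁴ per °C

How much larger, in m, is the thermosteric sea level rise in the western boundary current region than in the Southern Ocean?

0.145 m larger

A 270 × 2.6×10⁻⁴ × 0.98 = 0.068796 m
A 270–1110 m: 840 × 2.2×10⁻⁴ × 0.68 = 0.125664 m
A total: 0.19446 m
B 130 × 1.2 × 1.6×10⁻⁴ = 0.02496 m
B 770 × 0.37 × 0.87×10⁻⁴ = 0.0247863 m
B total: 0.0497463 m
Difference: 0.19446 − 0.0497463 = 0.1447137 m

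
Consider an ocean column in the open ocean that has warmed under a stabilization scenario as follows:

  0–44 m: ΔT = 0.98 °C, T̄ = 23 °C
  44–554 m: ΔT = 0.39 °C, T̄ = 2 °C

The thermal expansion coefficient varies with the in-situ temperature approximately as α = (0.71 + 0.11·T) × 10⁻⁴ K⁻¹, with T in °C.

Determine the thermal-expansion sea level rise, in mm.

Layer 1: α = (0.71 + 0.11×23)×10⁻⁴ = 3.24×10⁻⁴ K⁻¹
Layer 2: α = (0.71 + 0.11×2)×10⁻⁴ = 0.93×10⁻⁴ K⁻¹
0–44 m: 0.98 × 44 × 3.24×10⁻⁴ = 0.01397088 m
44–554 m: 0.39 × 510 × 0.93×10⁻⁴ = 0.0184977 m
Δh = 0.01397088 + 0.0184977 = 0.03246858 m

Δh ≈ 32.5 mm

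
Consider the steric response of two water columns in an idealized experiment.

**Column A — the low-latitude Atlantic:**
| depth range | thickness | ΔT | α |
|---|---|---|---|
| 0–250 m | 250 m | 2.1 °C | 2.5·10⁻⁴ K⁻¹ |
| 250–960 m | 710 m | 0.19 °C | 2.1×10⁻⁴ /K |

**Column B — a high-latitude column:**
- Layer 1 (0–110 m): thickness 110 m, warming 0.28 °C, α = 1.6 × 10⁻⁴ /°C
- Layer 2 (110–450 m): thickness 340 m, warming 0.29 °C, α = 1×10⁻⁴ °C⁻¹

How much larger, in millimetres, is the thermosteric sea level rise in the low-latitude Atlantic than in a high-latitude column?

A 250 × 2.1 × 2.5×10⁻⁴ = 0.13125 m
A 250–960 m: 2.1×10⁻⁴ × 0.19 × 710 = 0.028329 m
A total: 0.159579 m
B 0.28 × 110 × 1.6×10⁻⁴ = 0.004928 m
B 1×10⁻⁴ × 340 × 0.29 = 0.00986 m
B total: 0.014788 m
Difference: 0.159579 − 0.014788 = 0.144791 m

Δh_A − Δh_B ≈ 145 mm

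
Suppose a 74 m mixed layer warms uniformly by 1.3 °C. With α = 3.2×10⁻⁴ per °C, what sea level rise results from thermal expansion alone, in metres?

Δh ≈ 0.0308 m

Δh = αΔT·H = 3.2×10⁻⁴ × 1.3 × 74 = 0.030784 m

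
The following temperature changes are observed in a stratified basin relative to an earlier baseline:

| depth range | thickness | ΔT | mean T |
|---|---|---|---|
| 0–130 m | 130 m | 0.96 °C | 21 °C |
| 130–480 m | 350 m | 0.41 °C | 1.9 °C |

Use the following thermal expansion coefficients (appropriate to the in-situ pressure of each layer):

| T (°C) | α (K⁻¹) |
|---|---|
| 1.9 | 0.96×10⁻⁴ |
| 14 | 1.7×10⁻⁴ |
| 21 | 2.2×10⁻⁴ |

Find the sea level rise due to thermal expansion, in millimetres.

Layer 1 at 21 °C → α = 2.2×10⁻⁴ K⁻¹
Layer 2 at 1.9 °C → α = 0.96×10⁻⁴ K⁻¹
Layer 1: 2.2×10⁻⁴ × 130 × 0.96 = 0.027456 m
350 × 0.41 × 0.96×10⁻⁴ = 0.013776 m
Δh = 0.027456 + 0.013776 = 0.041232 m ≈ 41.2 mm

about 41.2 mm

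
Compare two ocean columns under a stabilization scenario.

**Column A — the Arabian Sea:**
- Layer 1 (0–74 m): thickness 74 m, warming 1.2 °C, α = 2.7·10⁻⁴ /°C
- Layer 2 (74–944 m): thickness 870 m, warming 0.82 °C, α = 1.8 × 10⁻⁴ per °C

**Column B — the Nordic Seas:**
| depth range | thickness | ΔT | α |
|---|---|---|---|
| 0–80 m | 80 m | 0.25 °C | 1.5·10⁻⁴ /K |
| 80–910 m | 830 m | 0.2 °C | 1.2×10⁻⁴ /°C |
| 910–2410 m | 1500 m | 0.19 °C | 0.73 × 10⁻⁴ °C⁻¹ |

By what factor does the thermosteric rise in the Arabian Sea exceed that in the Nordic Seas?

A 1.2 × 74 × 2.7×10⁻⁴ = 0.023976 m
A 0.82 × 870 × 1.8×10⁻⁴ = 0.128412 m
A total: 0.152388 m
B 0–80 m: 80 × 0.25 × 1.5×10⁻⁴ = 0.00300 m
B 1.2×10⁻⁴ × 830 × 0.2 = 0.01992 m
B Layer 3: 0.19 × 0.73×10⁻⁴ × 1500 = 0.020805 m
B total: 0.043725 m
Ratio: 0.152388 / 0.043725 ≈ 3.485

a factor of 3.49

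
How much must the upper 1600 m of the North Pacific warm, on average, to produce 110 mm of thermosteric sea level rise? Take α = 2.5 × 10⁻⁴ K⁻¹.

ΔT = Δh/(αH) = 0.11 / (2.5×10⁻⁴ × 1600) = 0.2750 K

about 0.275 K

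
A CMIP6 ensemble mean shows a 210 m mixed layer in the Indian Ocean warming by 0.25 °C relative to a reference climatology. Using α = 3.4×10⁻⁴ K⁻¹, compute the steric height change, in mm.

Δh = αΔT·H = 3.4×10⁻⁴ × 0.25 × 210 = 0.01785 m

18 mm of thermosteric rise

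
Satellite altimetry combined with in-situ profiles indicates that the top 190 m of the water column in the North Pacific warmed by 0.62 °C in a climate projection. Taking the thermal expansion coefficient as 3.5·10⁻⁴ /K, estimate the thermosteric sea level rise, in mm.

about 41.2 mm

Δh = αΔT·H = 3.5×10⁻⁴ × 0.62 × 190 = 0.04123 m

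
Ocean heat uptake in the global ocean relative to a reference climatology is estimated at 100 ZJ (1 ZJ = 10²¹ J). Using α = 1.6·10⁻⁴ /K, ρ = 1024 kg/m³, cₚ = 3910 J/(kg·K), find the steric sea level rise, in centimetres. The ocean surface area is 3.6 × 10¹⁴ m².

Per unit area: Q = 100×10²¹ / (3.6×10¹⁴) ≈ 2.778×10⁸ J/m²
Δh = αQ/(ρcₚ) = 1.6×10⁻⁴ × 2.778×10⁸ / (1024 × 3910) ≈ 0.011101 m

1.11 cm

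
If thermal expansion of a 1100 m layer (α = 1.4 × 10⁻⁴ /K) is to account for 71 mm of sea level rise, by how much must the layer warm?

ΔT = Δh/(αH) = 0.071 / (1.4×10⁻⁴ × 1100) ≈ 0.4610 K

0.461 K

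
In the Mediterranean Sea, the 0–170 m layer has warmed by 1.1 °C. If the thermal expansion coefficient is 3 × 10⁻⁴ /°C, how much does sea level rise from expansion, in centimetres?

Δh = αΔT·H = 3×10⁻⁴ × 1.1 × 170 = 0.05610 m

Δh = 5.6 cm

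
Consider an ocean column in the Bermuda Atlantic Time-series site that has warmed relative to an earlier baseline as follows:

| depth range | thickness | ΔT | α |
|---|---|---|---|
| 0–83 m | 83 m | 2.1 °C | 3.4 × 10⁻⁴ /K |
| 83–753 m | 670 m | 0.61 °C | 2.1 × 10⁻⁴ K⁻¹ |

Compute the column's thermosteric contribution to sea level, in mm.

0–83 m: 3.4×10⁻⁴ × 2.1 × 83 = 0.059262 m
Layer 2: 2.1×10⁻⁴ × 670 × 0.61 = 0.085827 m
Δh = 0.059262 + 0.085827 = 0.145089 m ≈ 145 mm

Δh = 145 mm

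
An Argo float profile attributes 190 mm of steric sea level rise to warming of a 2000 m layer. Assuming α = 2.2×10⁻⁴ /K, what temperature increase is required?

ΔT ≈ 0.43 K

ΔT = Δh/(αH) = 0.19 / (2.2×10⁻⁴ × 2000) ≈ 0.4318 K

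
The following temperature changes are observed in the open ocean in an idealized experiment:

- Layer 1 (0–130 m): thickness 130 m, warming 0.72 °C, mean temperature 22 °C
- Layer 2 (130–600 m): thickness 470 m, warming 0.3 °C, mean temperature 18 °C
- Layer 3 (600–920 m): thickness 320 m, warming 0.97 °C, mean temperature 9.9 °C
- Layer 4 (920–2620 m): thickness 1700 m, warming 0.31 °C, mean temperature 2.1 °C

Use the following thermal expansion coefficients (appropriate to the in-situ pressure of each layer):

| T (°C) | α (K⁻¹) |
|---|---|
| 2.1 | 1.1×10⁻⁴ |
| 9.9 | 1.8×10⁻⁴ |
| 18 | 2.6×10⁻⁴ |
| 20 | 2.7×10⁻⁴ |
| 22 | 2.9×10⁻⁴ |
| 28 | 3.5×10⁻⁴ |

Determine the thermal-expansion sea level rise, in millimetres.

about 178 mm

Layer 1 at 22 °C → α = 2.9×10⁻⁴ K⁻¹
Layer 2 at 18 °C → α = 2.6×10⁻⁴ K⁻¹
Layer 3 at 9.9 °C → α = 1.8×10⁻⁴ K⁻¹
Layer 4 at 2.1 °C → α = 1.1×10⁻⁴ K⁻¹
2.9×10⁻⁴ × 130 × 0.72 = 0.027144 m
Layer 2: 470 × 2.6×10⁻⁴ × 0.3 = 0.03666 m
600–920 m: 320 × 0.97 × 1.8×10⁻⁴ = 0.055872 m
920–2620 m: 0.31 × 1700 × 1.1×10⁻⁴ = 0.05797 m
Δh = 0.027144 + 0.03666 + 0.055872 + 0.05797 = 0.177646 m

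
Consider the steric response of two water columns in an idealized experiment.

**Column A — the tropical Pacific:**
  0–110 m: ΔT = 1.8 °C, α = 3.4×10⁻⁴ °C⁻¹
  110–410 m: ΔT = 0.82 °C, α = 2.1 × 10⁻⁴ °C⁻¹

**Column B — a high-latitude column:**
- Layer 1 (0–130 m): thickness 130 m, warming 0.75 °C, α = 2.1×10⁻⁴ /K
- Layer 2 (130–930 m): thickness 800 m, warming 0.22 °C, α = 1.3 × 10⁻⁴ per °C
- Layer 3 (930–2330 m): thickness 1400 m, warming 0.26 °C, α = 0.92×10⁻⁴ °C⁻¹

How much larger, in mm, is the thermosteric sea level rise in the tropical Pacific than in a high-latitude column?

42 mm

A 0–110 m: 1.8 × 3.4×10⁻⁴ × 110 = 0.06732 m
A 110–410 m: 2.1×10⁻⁴ × 300 × 0.82 = 0.05166 m
A total: 0.11898 m
B 0.75 × 2.1×10⁻⁴ × 130 = 0.020475 m
B Layer 2: 800 × 0.22 × 1.3×10⁻⁴ = 0.02288 m
B 0.92×10⁻⁴ × 1400 × 0.26 = 0.033488 m
B total: 0.076843 m
Difference: 0.11898 − 0.076843 = 0.042137 m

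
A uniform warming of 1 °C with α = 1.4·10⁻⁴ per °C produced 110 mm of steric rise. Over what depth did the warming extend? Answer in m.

H = Δh/(αΔT) = 0.11 / (1.4×10⁻⁴ × 1) ≈ 785.7 m

786 m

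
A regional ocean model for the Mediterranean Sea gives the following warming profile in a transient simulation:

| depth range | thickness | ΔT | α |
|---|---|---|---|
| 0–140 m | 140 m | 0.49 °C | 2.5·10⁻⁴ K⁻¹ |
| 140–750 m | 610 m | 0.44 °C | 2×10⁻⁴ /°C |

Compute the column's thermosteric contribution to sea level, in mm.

Δh = 70.8 mm

140 × 2.5×10⁻⁴ × 0.49 = 0.01715 m
140–750 m: 2×10⁻⁴ × 0.44 × 610 = 0.05368 m
Δh = 0.01715 + 0.05368 = 0.07083 m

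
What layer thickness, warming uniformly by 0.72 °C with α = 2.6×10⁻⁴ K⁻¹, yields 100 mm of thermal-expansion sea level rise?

H ≈ 530 m

H = Δh/(αΔT) = 0.1 / (2.6×10⁻⁴ × 0.72) ≈ 534.2 m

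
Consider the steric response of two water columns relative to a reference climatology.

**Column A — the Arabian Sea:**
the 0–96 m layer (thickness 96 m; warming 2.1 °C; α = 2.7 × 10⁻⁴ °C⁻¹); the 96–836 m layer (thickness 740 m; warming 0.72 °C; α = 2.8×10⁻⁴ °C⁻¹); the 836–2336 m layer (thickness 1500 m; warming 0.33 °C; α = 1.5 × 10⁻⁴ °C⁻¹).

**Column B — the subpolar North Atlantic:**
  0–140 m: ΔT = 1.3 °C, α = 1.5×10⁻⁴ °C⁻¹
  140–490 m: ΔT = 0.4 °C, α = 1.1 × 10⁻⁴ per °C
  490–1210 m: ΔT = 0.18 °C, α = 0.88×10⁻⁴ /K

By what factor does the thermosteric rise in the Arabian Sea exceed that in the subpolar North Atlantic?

A 2.1 × 96 × 2.7×10⁻⁴ = 0.054432 m
A 96–836 m: 740 × 2.8×10⁻⁴ × 0.72 = 0.149184 m
A Layer 3: 1.5×10⁻⁴ × 0.33 × 1500 = 0.07425 m
A total: 0.277866 m
B Layer 1: 1.5×10⁻⁴ × 1.3 × 140 = 0.02730 m
B Layer 2: 350 × 0.4 × 1.1×10⁻⁴ = 0.01540 m
B Layer 3: 0.88×10⁻⁴ × 0.18 × 720 = 0.0114048 m
B total: 0.0541048 m
Ratio: 0.277866 / 0.0541048 ≈ 5.136

a factor of 5.14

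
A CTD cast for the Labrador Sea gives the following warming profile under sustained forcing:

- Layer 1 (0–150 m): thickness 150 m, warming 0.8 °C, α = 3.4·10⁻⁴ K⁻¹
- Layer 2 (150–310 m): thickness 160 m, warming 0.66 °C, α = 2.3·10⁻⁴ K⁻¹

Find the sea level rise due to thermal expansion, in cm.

6.51 cm

0.8 × 150 × 3.4×10⁻⁴ = 0.04080 m
160 × 2.3×10⁻⁴ × 0.66 = 0.024288 m
Δh = 0.04080 + 0.024288 = 0.065088 m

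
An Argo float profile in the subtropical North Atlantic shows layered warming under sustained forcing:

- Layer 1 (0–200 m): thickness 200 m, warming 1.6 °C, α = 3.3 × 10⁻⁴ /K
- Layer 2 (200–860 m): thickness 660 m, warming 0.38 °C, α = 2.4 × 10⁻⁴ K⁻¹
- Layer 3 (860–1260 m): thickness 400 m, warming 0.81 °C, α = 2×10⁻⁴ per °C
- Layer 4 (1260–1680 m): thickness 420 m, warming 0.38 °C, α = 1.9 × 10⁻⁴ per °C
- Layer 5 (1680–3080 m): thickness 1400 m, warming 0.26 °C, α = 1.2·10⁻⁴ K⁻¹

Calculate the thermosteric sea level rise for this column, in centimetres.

3.3×10⁻⁴ × 1.6 × 200 = 0.10560 m
2.4×10⁻⁴ × 660 × 0.38 = 0.060192 m
0.81 × 2×10⁻⁴ × 400 = 0.06480 m
1.9×10⁻⁴ × 0.38 × 420 = 0.030324 m
1680–3080 m: 1.2×10⁻⁴ × 1400 × 0.26 = 0.04368 m
Δh = 0.10560 + 0.060192 + 0.06480 + 0.030324 + 0.04368 = 0.304596 m ≈ 30.5 cm

Δh ≈ 30.5 cm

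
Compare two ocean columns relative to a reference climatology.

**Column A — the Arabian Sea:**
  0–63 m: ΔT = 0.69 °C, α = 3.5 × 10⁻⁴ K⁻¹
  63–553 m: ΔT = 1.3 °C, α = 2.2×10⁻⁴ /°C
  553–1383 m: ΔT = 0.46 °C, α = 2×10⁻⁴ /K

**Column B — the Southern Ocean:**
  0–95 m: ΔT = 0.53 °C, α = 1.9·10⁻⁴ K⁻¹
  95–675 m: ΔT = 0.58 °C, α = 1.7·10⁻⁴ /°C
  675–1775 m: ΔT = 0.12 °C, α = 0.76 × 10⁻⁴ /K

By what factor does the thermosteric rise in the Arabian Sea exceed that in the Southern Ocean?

A 3.5×10⁻⁴ × 0.69 × 63 = 0.0152145 m
A Layer 2: 2.2×10⁻⁴ × 490 × 1.3 = 0.14014 m
A 830 × 2×10⁻⁴ × 0.46 = 0.07636 m
A total: 0.2317145 m
B 1.9×10⁻⁴ × 0.53 × 95 = 0.0095665 m
B Layer 2: 580 × 1.7×10⁻⁴ × 0.58 = 0.057188 m
B 0.76×10⁻⁴ × 0.12 × 1100 = 0.010032 m
B total: 0.0767865 m
Ratio: 0.2317145 / 0.0767865 ≈ 3.018

a factor of 3.0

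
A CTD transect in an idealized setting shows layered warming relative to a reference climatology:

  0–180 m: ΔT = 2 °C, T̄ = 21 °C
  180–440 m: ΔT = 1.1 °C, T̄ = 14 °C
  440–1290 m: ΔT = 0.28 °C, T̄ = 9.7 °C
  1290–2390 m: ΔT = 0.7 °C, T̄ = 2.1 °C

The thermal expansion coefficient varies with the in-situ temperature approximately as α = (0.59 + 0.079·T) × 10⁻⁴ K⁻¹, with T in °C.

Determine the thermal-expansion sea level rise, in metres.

Δh ≈ 0.220 m

Layer 1: α = (0.59 + 0.079×21)×10⁻⁴ = 2.249×10⁻⁴ K⁻¹
Layer 2: α = (0.59 + 0.079×14)×10⁻⁴ = 1.696×10⁻⁴ K⁻¹
Layer 3: α = (0.59 + 0.079×9.7)×10⁻⁴ = 1.3563×10⁻⁴ K⁻¹
Layer 4: α = (0.59 + 0.079×2.1)×10⁻⁴ = 0.7559×10⁻⁴ K⁻¹
0–180 m: 2 × 2.249×10⁻⁴ × 180 = 0.080964 m
1.1 × 260 × 1.696×10⁻⁴ = 0.0485056 m
Layer 3: 1.3563×10⁻⁴ × 850 × 0.28 = 0.03227994 m
Layer 4: 0.7559×10⁻⁴ × 1100 × 0.7 = 0.0582043 m
Δh = 0.080964 + 0.0485056 + 0.03227994 + 0.0582043 = 0.21995384 m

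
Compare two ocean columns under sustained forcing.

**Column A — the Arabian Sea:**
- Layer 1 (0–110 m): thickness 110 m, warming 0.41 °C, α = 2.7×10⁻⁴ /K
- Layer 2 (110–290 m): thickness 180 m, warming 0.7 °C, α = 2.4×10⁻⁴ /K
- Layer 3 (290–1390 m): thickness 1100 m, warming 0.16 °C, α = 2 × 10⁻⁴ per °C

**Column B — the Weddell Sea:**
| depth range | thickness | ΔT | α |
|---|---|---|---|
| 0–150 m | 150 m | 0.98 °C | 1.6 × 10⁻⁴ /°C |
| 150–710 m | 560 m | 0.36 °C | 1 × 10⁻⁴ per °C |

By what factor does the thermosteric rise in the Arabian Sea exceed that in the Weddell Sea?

a factor of 1.8

A 0.41 × 110 × 2.7×10⁻⁴ = 0.012177 m
A 2.4×10⁻⁴ × 0.7 × 180 = 0.03024 m
A 290–1390 m: 1100 × 0.16 × 2×10⁻⁴ = 0.03520 m
A total: 0.077617 m
B Layer 1: 150 × 0.98 × 1.6×10⁻⁴ = 0.02352 m
B 150–710 m: 1×10⁻⁴ × 560 × 0.36 = 0.02016 m
B total: 0.04368 m
Ratio: 0.077617 / 0.04368 ≈ 1.777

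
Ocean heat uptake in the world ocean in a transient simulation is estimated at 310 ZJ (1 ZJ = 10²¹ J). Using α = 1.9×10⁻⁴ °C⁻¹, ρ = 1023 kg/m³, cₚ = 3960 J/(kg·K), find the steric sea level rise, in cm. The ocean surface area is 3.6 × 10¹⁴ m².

Per unit area: Q = 310×10²¹ / (3.6×10¹⁴) ≈ 8.611×10⁸ J/m²
Δh = αQ/(ρcₚ) = 1.9×10⁻⁴ × 8.611×10⁸ / (1023 × 3960) ≈ 0.040387 m

4.0 cm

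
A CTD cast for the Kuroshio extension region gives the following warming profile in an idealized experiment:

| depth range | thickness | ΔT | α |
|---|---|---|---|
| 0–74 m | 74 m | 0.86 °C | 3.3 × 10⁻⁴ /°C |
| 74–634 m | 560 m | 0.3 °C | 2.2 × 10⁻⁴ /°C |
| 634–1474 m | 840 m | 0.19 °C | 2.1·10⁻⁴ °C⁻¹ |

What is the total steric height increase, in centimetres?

0.86 × 74 × 3.3×10⁻⁴ = 0.0210012 m
Layer 2: 2.2×10⁻⁴ × 560 × 0.3 = 0.03696 m
634–1474 m: 840 × 2.1×10⁻⁴ × 0.19 = 0.033516 m
Δh = 0.0210012 + 0.03696 + 0.033516 = 0.0914772 m

Δh ≈ 9.1 cm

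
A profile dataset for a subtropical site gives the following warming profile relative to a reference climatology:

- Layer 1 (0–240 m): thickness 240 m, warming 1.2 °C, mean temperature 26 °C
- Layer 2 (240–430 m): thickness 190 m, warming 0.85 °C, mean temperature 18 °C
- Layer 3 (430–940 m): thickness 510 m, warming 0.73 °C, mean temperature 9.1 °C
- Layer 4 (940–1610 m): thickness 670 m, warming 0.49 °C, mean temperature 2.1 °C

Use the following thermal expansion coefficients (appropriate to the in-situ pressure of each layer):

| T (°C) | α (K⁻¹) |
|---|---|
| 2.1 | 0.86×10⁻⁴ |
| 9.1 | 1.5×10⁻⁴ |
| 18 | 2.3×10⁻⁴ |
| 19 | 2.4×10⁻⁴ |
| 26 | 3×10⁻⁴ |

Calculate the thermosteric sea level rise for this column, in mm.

Δh = 208 mm

Layer 1 at 26 °C → α = 3×10⁻⁴ K⁻¹
Layer 2 at 18 °C → α = 2.3×10⁻⁴ K⁻¹
Layer 3 at 9.1 °C → α = 1.5×10⁻⁴ K⁻¹
Layer 4 at 2.1 °C → α = 0.86×10⁻⁴ K⁻¹
0–240 m: 240 × 1.2 × 3×10⁻⁴ = 0.08640 m
190 × 0.85 × 2.3×10⁻⁴ = 0.037145 m
430–940 m: 0.73 × 1.5×10⁻⁴ × 510 = 0.055845 m
940–1610 m: 0.86×10⁻⁴ × 0.49 × 670 = 0.0282338 m
Δh = 0.08640 + 0.037145 + 0.055845 + 0.0282338 = 0.2076238 m ≈ 208 mm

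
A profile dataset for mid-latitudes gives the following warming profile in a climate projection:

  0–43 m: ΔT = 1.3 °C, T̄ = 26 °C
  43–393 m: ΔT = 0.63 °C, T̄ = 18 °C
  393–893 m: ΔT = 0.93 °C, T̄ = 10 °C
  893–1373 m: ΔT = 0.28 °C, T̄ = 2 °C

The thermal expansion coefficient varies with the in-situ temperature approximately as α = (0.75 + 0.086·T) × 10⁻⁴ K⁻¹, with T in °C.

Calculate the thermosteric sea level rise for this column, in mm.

150 mm

Layer 1: α = (0.75 + 0.086×26)×10⁻⁴ = 2.986×10⁻⁴ K⁻¹
Layer 2: α = (0.75 + 0.086×18)×10⁻⁴ = 2.298×10⁻⁴ K⁻¹
Layer 3: α = (0.75 + 0.086×10)×10⁻⁴ = 1.61×10⁻⁴ K⁻¹
Layer 4: α = (0.75 + 0.086×2)×10⁻⁴ = 0.922×10⁻⁴ K⁻¹
0–43 m: 1.3 × 43 × 2.986×10⁻⁴ = 0.01669174 m
Layer 2: 2.298×10⁻⁴ × 350 × 0.63 = 0.0506709 m
Layer 3: 0.93 × 500 × 1.61×10⁻⁴ = 0.074865 m
Layer 4: 480 × 0.28 × 0.922×10⁻⁴ = 0.01239168 m
Δh = 0.01669174 + 0.0506709 + 0.074865 + 0.01239168 = 0.15461932 m ≈ 150 mm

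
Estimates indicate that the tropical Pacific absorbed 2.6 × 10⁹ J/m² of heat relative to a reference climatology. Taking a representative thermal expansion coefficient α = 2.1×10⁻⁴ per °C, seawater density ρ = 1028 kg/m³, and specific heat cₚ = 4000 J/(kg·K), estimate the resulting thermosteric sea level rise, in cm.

Δh = 13 cm

Δh = αQ/(ρcₚ) = 2.1×10⁻⁴ × 2.6×10⁹ / (1028 × 4000) ≈ 0.13278 m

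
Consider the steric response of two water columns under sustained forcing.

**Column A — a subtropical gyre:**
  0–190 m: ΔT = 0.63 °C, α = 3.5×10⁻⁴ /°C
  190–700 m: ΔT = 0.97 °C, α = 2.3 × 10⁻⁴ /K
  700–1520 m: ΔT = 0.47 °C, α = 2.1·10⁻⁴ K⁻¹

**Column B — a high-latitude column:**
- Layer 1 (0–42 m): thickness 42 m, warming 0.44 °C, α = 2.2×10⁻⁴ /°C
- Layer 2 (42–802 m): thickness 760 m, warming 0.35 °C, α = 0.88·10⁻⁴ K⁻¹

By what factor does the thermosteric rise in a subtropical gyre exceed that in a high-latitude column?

≈ 8.6×

A 190 × 0.63 × 3.5×10⁻⁴ = 0.041895 m
A Layer 2: 0.97 × 510 × 2.3×10⁻⁴ = 0.113781 m
A 700–1520 m: 2.1×10⁻⁴ × 0.47 × 820 = 0.080934 m
A total: 0.23661 m
B Layer 1: 0.44 × 2.2×10⁻⁴ × 42 = 0.0040656 m
B 760 × 0.35 × 0.88×10⁻⁴ = 0.023408 m
B total: 0.0274736 m
Ratio: 0.23661 / 0.0274736 ≈ 8.612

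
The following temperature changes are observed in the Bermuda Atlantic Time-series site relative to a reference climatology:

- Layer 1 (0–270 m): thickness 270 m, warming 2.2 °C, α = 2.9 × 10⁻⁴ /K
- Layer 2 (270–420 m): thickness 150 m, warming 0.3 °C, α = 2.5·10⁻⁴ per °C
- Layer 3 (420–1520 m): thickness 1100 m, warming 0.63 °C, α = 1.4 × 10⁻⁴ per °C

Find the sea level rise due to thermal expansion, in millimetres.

Layer 1: 2.9×10⁻⁴ × 2.2 × 270 = 0.17226 m
2.5×10⁻⁴ × 0.3 × 150 = 0.01125 m
420–1520 m: 1.4×10⁻⁴ × 0.63 × 1100 = 0.09702 m
Δh = 0.17226 + 0.01125 + 0.09702 = 0.28053 m

281 mm of thermosteric rise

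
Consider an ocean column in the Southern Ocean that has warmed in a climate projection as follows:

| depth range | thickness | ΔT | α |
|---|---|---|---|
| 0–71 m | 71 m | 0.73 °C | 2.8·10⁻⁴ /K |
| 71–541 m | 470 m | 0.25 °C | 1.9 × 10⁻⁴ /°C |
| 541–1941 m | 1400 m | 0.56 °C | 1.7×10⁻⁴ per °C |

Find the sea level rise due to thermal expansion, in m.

0–71 m: 2.8×10⁻⁴ × 0.73 × 71 = 0.0145124 m
Layer 2: 470 × 0.25 × 1.9×10⁻⁴ = 0.022325 m
Layer 3: 1.7×10⁻⁴ × 0.56 × 1400 = 0.13328 m
Δh = 0.0145124 + 0.022325 + 0.13328 = 0.1701174 m

0.17 m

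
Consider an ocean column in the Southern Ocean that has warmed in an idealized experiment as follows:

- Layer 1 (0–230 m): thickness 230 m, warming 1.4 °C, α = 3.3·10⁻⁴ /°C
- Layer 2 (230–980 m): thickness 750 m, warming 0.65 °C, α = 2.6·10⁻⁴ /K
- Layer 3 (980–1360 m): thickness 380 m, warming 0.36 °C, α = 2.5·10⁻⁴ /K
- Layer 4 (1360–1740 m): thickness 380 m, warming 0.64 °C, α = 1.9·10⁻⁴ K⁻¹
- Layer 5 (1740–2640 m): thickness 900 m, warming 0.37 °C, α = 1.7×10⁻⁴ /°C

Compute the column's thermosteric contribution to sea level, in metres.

Δh ≈ 0.37 m

0–230 m: 230 × 3.3×10⁻⁴ × 1.4 = 0.10626 m
230–980 m: 0.65 × 2.6×10⁻⁴ × 750 = 0.12675 m
980–1360 m: 2.5×10⁻⁴ × 0.36 × 380 = 0.03420 m
Layer 4: 380 × 0.64 × 1.9×10⁻⁴ = 0.046208 m
1740–2640 m: 1.7×10⁻⁴ × 900 × 0.37 = 0.05661 m
Δh = 0.10626 + 0.12675 + 0.03420 + 0.046208 + 0.05661 = 0.370028 m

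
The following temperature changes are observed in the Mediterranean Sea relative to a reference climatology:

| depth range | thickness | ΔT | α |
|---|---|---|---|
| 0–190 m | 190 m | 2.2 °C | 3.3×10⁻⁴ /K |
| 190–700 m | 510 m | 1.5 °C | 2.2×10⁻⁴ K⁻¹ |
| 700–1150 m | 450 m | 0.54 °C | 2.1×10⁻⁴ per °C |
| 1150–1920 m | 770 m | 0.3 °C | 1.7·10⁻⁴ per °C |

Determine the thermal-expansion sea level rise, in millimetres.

2.2 × 190 × 3.3×10⁻⁴ = 0.13794 m
510 × 2.2×10⁻⁴ × 1.5 = 0.16830 m
700–1150 m: 0.54 × 450 × 2.1×10⁻⁴ = 0.05103 m
1150–1920 m: 770 × 1.7×10⁻⁴ × 0.3 = 0.03927 m
Δh = 0.13794 + 0.16830 + 0.05103 + 0.03927 = 0.39654 m ≈ 397 mm

Δh ≈ 397 mm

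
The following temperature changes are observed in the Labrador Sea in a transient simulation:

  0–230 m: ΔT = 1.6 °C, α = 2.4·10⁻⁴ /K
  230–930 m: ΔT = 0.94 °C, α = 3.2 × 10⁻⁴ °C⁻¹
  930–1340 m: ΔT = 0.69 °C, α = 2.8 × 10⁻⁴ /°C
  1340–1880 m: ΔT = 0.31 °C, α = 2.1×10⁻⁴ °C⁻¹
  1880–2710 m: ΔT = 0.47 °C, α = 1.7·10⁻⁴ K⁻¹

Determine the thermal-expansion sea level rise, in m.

Δh ≈ 0.48 m

Layer 1: 230 × 2.4×10⁻⁴ × 1.6 = 0.08832 m
700 × 3.2×10⁻⁴ × 0.94 = 0.21056 m
930–1340 m: 410 × 2.8×10⁻⁴ × 0.69 = 0.079212 m
2.1×10⁻⁴ × 0.31 × 540 = 0.035154 m
1880–2710 m: 830 × 1.7×10⁻⁴ × 0.47 = 0.066317 m
Δh = 0.08832 + 0.21056 + 0.079212 + 0.035154 + 0.066317 = 0.479563 m ≈ 0.48 m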